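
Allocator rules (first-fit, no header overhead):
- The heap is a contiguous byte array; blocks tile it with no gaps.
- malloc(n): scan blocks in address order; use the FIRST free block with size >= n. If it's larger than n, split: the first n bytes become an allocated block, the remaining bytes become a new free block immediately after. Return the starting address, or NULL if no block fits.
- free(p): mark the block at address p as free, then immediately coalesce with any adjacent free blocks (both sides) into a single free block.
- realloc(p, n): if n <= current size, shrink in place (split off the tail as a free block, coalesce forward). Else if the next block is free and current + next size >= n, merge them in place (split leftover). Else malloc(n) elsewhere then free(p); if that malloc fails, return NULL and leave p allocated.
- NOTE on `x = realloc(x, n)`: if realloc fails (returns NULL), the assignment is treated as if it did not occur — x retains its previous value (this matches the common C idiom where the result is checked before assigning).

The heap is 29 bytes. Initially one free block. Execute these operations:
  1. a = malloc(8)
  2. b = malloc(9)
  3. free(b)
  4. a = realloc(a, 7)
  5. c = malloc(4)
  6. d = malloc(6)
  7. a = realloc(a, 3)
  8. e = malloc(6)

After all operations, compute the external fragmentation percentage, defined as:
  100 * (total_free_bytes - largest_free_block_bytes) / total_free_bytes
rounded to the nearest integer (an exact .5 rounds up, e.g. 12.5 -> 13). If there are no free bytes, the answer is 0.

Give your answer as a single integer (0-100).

Answer: 40

Derivation:
Op 1: a = malloc(8) -> a = 0; heap: [0-7 ALLOC][8-28 FREE]
Op 2: b = malloc(9) -> b = 8; heap: [0-7 ALLOC][8-16 ALLOC][17-28 FREE]
Op 3: free(b) -> (freed b); heap: [0-7 ALLOC][8-28 FREE]
Op 4: a = realloc(a, 7) -> a = 0; heap: [0-6 ALLOC][7-28 FREE]
Op 5: c = malloc(4) -> c = 7; heap: [0-6 ALLOC][7-10 ALLOC][11-28 FREE]
Op 6: d = malloc(6) -> d = 11; heap: [0-6 ALLOC][7-10 ALLOC][11-16 ALLOC][17-28 FREE]
Op 7: a = realloc(a, 3) -> a = 0; heap: [0-2 ALLOC][3-6 FREE][7-10 ALLOC][11-16 ALLOC][17-28 FREE]
Op 8: e = malloc(6) -> e = 17; heap: [0-2 ALLOC][3-6 FREE][7-10 ALLOC][11-16 ALLOC][17-22 ALLOC][23-28 FREE]
Free blocks: [4 6] total_free=10 largest=6 -> 100*(10-6)/10 = 400/10 = 40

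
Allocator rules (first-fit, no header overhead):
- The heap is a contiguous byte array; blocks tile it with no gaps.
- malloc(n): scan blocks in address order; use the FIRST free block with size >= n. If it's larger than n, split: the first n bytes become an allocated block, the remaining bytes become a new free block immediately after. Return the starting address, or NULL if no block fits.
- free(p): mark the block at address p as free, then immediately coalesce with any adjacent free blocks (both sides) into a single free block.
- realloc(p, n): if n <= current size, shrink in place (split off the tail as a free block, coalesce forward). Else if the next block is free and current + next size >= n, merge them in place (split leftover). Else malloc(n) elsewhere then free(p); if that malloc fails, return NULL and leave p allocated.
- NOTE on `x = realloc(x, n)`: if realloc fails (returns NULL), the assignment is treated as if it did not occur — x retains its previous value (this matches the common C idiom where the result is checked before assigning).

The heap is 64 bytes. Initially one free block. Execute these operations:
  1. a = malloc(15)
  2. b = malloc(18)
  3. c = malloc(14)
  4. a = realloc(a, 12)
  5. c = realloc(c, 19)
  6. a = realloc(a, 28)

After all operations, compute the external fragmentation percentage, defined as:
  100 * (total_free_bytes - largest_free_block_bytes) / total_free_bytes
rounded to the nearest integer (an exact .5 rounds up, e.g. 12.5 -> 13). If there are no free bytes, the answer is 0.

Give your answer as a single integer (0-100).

Answer: 20

Derivation:
Op 1: a = malloc(15) -> a = 0; heap: [0-14 ALLOC][15-63 FREE]
Op 2: b = malloc(18) -> b = 15; heap: [0-14 ALLOC][15-32 ALLOC][33-63 FREE]
Op 3: c = malloc(14) -> c = 33; heap: [0-14 ALLOC][15-32 ALLOC][33-46 ALLOC][47-63 FREE]
Op 4: a = realloc(a, 12) -> a = 0; heap: [0-11 ALLOC][12-14 FREE][15-32 ALLOC][33-46 ALLOC][47-63 FREE]
Op 5: c = realloc(c, 19) -> c = 33; heap: [0-11 ALLOC][12-14 FREE][15-32 ALLOC][33-51 ALLOC][52-63 FREE]
Op 6: a = realloc(a, 28) -> NULL (a unchanged); heap: [0-11 ALLOC][12-14 FREE][15-32 ALLOC][33-51 ALLOC][52-63 FREE]
Free blocks: [3 12] total_free=15 largest=12 -> 100*(15-12)/15 = 300/15 = 20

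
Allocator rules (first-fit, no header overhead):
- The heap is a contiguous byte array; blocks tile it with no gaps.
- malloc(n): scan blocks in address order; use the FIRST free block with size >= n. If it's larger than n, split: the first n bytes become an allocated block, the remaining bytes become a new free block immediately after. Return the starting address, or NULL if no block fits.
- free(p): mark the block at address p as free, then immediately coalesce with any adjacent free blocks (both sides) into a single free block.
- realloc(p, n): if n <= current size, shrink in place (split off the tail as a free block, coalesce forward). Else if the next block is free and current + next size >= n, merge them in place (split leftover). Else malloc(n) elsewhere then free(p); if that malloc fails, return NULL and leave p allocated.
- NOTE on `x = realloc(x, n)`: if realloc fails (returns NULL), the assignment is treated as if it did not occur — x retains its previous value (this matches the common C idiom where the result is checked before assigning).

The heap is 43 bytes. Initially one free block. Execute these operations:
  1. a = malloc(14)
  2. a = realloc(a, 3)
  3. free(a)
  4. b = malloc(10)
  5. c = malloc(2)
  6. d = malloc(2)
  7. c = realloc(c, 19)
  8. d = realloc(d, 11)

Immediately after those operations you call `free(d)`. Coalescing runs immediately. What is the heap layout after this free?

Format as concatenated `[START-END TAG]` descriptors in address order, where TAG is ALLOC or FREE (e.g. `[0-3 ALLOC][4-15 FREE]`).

Answer: [0-9 ALLOC][10-13 FREE][14-32 ALLOC][33-42 FREE]

Derivation:
Op 1: a = malloc(14) -> a = 0; heap: [0-13 ALLOC][14-42 FREE]
Op 2: a = realloc(a, 3) -> a = 0; heap: [0-2 ALLOC][3-42 FREE]
Op 3: free(a) -> (freed a); heap: [0-42 FREE]
Op 4: b = malloc(10) -> b = 0; heap: [0-9 ALLOC][10-42 FREE]
Op 5: c = malloc(2) -> c = 10; heap: [0-9 ALLOC][10-11 ALLOC][12-42 FREE]
Op 6: d = malloc(2) -> d = 12; heap: [0-9 ALLOC][10-11 ALLOC][12-13 ALLOC][14-42 FREE]
Op 7: c = realloc(c, 19) -> c = 14; heap: [0-9 ALLOC][10-11 FREE][12-13 ALLOC][14-32 ALLOC][33-42 FREE]
Op 8: d = realloc(d, 11) -> NULL (d unchanged); heap: [0-9 ALLOC][10-11 FREE][12-13 ALLOC][14-32 ALLOC][33-42 FREE]
free(d): d = 12 -> block [12-13 ALLOC]; mark free, coalesce with adjacent free neighbors -> [0-9 ALLOC][10-13 FREE][14-32 ALLOC][33-42 FREE]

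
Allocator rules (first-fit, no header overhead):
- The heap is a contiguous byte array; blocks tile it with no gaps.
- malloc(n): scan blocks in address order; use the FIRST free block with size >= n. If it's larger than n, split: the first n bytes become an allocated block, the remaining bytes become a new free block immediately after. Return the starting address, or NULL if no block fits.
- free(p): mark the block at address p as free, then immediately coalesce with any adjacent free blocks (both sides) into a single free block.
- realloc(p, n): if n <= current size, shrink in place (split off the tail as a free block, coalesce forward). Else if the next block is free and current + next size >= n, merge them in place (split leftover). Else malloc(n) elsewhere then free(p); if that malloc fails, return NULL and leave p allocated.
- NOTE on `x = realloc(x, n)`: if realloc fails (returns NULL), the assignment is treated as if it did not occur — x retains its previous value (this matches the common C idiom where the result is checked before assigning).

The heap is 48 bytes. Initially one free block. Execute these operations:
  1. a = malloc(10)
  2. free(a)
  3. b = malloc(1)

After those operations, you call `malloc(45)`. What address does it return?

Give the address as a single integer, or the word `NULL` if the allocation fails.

Answer: 1

Derivation:
Op 1: a = malloc(10) -> a = 0; heap: [0-9 ALLOC][10-47 FREE]
Op 2: free(a) -> (freed a); heap: [0-47 FREE]
Op 3: b = malloc(1) -> b = 0; heap: [0-0 ALLOC][1-47 FREE]
malloc(45): first-fit scan over [0-0 ALLOC][1-47 FREE] -> 1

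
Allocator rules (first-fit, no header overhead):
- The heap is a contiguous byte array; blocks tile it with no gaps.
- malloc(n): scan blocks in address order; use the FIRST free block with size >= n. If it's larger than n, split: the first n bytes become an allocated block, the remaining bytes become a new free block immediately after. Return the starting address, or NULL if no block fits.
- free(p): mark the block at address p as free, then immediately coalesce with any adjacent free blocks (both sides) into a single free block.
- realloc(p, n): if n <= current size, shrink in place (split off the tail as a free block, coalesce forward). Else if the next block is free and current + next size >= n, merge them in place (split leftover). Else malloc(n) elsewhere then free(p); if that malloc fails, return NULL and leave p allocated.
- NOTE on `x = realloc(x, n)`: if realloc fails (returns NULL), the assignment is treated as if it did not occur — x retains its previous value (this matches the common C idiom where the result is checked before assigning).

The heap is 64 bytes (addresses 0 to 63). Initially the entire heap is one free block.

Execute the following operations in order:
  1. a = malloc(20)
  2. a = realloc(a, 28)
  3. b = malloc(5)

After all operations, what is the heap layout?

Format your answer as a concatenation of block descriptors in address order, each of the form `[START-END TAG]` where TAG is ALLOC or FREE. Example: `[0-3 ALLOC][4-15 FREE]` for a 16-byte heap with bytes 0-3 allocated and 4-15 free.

Op 1: a = malloc(20) -> a = 0; heap: [0-19 ALLOC][20-63 FREE]
Op 2: a = realloc(a, 28) -> a = 0; heap: [0-27 ALLOC][28-63 FREE]
Op 3: b = malloc(5) -> b = 28; heap: [0-27 ALLOC][28-32 ALLOC][33-63 FREE]

Answer: [0-27 ALLOC][28-32 ALLOC][33-63 FREE]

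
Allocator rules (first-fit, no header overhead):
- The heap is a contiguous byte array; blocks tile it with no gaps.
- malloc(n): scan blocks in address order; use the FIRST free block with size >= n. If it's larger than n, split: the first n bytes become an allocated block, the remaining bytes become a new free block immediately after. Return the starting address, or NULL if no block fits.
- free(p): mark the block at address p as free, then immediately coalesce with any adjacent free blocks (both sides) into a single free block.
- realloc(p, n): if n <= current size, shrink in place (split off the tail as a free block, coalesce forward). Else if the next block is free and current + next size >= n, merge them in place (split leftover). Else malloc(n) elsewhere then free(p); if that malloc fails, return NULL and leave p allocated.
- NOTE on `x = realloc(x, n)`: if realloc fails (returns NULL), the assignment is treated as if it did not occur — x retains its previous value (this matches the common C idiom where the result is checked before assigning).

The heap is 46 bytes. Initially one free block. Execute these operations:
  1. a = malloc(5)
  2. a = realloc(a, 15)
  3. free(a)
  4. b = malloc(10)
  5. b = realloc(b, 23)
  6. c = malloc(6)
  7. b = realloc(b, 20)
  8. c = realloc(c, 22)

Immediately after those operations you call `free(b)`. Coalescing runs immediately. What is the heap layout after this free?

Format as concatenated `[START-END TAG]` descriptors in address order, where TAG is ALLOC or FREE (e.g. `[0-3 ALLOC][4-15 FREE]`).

Op 1: a = malloc(5) -> a = 0; heap: [0-4 ALLOC][5-45 FREE]
Op 2: a = realloc(a, 15) -> a = 0; heap: [0-14 ALLOC][15-45 FREE]
Op 3: free(a) -> (freed a); heap: [0-45 FREE]
Op 4: b = malloc(10) -> b = 0; heap: [0-9 ALLOC][10-45 FREE]
Op 5: b = realloc(b, 23) -> b = 0; heap: [0-22 ALLOC][23-45 FREE]
Op 6: c = malloc(6) -> c = 23; heap: [0-22 ALLOC][23-28 ALLOC][29-45 FREE]
Op 7: b = realloc(b, 20) -> b = 0; heap: [0-19 ALLOC][20-22 FREE][23-28 ALLOC][29-45 FREE]
Op 8: c = realloc(c, 22) -> c = 23; heap: [0-19 ALLOC][20-22 FREE][23-44 ALLOC][45-45 FREE]
free(b): b = 0 -> block [0-19 ALLOC]; mark free, coalesce with adjacent free neighbors -> [0-22 FREE][23-44 ALLOC][45-45 FREE]

Answer: [0-22 FREE][23-44 ALLOC][45-45 FREE]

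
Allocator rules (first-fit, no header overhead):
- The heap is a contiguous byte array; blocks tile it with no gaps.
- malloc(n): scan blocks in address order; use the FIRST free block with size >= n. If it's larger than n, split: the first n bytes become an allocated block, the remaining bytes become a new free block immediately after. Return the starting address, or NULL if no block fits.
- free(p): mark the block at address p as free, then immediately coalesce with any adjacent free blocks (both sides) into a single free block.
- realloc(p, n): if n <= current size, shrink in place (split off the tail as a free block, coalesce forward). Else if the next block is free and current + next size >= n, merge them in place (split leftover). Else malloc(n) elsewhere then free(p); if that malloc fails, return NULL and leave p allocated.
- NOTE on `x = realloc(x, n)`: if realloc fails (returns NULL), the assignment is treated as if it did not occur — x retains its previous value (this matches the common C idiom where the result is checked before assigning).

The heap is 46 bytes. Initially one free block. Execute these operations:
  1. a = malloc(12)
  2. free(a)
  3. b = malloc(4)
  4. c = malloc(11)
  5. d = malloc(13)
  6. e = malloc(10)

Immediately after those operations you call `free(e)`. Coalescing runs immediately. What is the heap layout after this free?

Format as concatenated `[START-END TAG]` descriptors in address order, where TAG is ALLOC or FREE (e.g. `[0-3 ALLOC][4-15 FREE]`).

Answer: [0-3 ALLOC][4-14 ALLOC][15-27 ALLOC][28-45 FREE]

Derivation:
Op 1: a = malloc(12) -> a = 0; heap: [0-11 ALLOC][12-45 FREE]
Op 2: free(a) -> (freed a); heap: [0-45 FREE]
Op 3: b = malloc(4) -> b = 0; heap: [0-3 ALLOC][4-45 FREE]
Op 4: c = malloc(11) -> c = 4; heap: [0-3 ALLOC][4-14 ALLOC][15-45 FREE]
Op 5: d = malloc(13) -> d = 15; heap: [0-3 ALLOC][4-14 ALLOC][15-27 ALLOC][28-45 FREE]
Op 6: e = malloc(10) -> e = 28; heap: [0-3 ALLOC][4-14 ALLOC][15-27 ALLOC][28-37 ALLOC][38-45 FREE]
free(e): e = 28 -> block [28-37 ALLOC]; mark free, coalesce with adjacent free neighbors -> [0-3 ALLOC][4-14 ALLOC][15-27 ALLOC][28-45 FREE]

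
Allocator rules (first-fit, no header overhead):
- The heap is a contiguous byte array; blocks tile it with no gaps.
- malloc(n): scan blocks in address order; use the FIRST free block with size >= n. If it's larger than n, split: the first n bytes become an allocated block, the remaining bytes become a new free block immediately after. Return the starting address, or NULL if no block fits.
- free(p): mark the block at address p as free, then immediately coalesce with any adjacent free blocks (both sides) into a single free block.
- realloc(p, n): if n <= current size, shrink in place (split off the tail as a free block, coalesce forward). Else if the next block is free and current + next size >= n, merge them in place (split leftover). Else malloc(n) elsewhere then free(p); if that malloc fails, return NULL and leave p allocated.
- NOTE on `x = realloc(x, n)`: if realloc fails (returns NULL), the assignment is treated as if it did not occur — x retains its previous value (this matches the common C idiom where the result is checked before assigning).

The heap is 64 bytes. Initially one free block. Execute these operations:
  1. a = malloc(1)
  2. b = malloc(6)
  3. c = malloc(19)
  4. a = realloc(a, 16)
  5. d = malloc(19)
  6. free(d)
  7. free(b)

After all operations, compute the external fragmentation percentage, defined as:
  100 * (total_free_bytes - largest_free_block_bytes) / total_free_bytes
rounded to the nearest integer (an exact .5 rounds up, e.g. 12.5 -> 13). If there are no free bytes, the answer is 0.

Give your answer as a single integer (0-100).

Op 1: a = malloc(1) -> a = 0; heap: [0-0 ALLOC][1-63 FREE]
Op 2: b = malloc(6) -> b = 1; heap: [0-0 ALLOC][1-6 ALLOC][7-63 FREE]
Op 3: c = malloc(19) -> c = 7; heap: [0-0 ALLOC][1-6 ALLOC][7-25 ALLOC][26-63 FREE]
Op 4: a = realloc(a, 16) -> a = 26; heap: [0-0 FREE][1-6 ALLOC][7-25 ALLOC][26-41 ALLOC][42-63 FREE]
Op 5: d = malloc(19) -> d = 42; heap: [0-0 FREE][1-6 ALLOC][7-25 ALLOC][26-41 ALLOC][42-60 ALLOC][61-63 FREE]
Op 6: free(d) -> (freed d); heap: [0-0 FREE][1-6 ALLOC][7-25 ALLOC][26-41 ALLOC][42-63 FREE]
Op 7: free(b) -> (freed b); heap: [0-6 FREE][7-25 ALLOC][26-41 ALLOC][42-63 FREE]
Free blocks: [7 22] total_free=29 largest=22 -> 100*(29-22)/29 = 700/29 ≈ 24.138 -> rounds to 24

Answer: 24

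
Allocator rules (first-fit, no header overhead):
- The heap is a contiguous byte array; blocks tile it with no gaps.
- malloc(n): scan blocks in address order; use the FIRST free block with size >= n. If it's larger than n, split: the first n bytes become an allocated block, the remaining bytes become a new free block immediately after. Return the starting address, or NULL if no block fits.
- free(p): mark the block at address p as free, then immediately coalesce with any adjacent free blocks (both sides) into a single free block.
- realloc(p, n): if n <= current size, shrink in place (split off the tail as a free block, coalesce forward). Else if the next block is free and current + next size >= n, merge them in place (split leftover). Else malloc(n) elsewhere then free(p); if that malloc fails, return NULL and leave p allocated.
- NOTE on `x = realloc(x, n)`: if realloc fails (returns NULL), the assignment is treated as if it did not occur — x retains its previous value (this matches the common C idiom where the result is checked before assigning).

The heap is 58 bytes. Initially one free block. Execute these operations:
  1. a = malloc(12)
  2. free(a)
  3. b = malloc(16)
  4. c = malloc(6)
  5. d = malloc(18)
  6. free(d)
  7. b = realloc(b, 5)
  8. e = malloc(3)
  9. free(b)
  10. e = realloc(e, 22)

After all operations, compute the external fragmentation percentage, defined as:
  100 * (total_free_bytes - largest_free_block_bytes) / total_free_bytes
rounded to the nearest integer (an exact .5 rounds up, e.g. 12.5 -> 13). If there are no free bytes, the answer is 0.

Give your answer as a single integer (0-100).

Answer: 47

Derivation:
Op 1: a = malloc(12) -> a = 0; heap: [0-11 ALLOC][12-57 FREE]
Op 2: free(a) -> (freed a); heap: [0-57 FREE]
Op 3: b = malloc(16) -> b = 0; heap: [0-15 ALLOC][16-57 FREE]
Op 4: c = malloc(6) -> c = 16; heap: [0-15 ALLOC][16-21 ALLOC][22-57 FREE]
Op 5: d = malloc(18) -> d = 22; heap: [0-15 ALLOC][16-21 ALLOC][22-39 ALLOC][40-57 FREE]
Op 6: free(d) -> (freed d); heap: [0-15 ALLOC][16-21 ALLOC][22-57 FREE]
Op 7: b = realloc(b, 5) -> b = 0; heap: [0-4 ALLOC][5-15 FREE][16-21 ALLOC][22-57 FREE]
Op 8: e = malloc(3) -> e = 5; heap: [0-4 ALLOC][5-7 ALLOC][8-15 FREE][16-21 ALLOC][22-57 FREE]
Op 9: free(b) -> (freed b); heap: [0-4 FREE][5-7 ALLOC][8-15 FREE][16-21 ALLOC][22-57 FREE]
Op 10: e = realloc(e, 22) -> e = 22; heap: [0-15 FREE][16-21 ALLOC][22-43 ALLOC][44-57 FREE]
Free blocks: [16 14] total_free=30 largest=16 -> 100*(30-16)/30 = 1400/30 ≈ 46.667 -> rounds to 47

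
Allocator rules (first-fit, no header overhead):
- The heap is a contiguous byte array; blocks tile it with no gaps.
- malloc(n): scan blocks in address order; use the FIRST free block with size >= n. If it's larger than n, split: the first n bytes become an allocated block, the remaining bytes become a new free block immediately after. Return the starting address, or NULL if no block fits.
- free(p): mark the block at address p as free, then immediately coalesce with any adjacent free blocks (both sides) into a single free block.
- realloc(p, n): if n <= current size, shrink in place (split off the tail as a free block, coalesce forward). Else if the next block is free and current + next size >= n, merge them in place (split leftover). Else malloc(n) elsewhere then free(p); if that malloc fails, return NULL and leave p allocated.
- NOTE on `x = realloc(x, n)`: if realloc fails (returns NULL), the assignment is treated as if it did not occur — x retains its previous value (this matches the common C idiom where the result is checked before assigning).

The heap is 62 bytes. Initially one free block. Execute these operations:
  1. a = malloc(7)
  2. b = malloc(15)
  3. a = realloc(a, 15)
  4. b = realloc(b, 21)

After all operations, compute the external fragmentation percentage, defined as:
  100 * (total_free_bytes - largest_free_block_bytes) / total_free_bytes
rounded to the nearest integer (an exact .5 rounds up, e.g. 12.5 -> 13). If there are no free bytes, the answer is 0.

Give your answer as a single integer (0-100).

Op 1: a = malloc(7) -> a = 0; heap: [0-6 ALLOC][7-61 FREE]
Op 2: b = malloc(15) -> b = 7; heap: [0-6 ALLOC][7-21 ALLOC][22-61 FREE]
Op 3: a = realloc(a, 15) -> a = 22; heap: [0-6 FREE][7-21 ALLOC][22-36 ALLOC][37-61 FREE]
Op 4: b = realloc(b, 21) -> b = 37; heap: [0-21 FREE][22-36 ALLOC][37-57 ALLOC][58-61 FREE]
Free blocks: [22 4] total_free=26 largest=22 -> 100*(26-22)/26 = 400/26 ≈ 15.385 -> rounds to 15

Answer: 15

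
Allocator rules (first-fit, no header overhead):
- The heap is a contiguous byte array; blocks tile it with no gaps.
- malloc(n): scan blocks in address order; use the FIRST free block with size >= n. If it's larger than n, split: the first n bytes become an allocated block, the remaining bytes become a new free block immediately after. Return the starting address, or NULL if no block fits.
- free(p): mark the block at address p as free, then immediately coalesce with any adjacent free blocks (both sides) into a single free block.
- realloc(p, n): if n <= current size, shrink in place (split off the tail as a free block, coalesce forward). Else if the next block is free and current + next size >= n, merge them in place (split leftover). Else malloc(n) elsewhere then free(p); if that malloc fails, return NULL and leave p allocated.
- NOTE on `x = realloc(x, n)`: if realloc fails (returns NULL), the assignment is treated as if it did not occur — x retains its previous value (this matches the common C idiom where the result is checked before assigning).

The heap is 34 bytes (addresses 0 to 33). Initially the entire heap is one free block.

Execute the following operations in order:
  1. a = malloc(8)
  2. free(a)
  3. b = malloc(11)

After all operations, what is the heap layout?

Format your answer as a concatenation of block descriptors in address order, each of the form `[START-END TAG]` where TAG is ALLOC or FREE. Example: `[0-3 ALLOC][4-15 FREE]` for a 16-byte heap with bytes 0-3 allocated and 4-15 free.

Answer: [0-10 ALLOC][11-33 FREE]

Derivation:
Op 1: a = malloc(8) -> a = 0; heap: [0-7 ALLOC][8-33 FREE]
Op 2: free(a) -> (freed a); heap: [0-33 FREE]
Op 3: b = malloc(11) -> b = 0; heap: [0-10 ALLOC][11-33 FREE]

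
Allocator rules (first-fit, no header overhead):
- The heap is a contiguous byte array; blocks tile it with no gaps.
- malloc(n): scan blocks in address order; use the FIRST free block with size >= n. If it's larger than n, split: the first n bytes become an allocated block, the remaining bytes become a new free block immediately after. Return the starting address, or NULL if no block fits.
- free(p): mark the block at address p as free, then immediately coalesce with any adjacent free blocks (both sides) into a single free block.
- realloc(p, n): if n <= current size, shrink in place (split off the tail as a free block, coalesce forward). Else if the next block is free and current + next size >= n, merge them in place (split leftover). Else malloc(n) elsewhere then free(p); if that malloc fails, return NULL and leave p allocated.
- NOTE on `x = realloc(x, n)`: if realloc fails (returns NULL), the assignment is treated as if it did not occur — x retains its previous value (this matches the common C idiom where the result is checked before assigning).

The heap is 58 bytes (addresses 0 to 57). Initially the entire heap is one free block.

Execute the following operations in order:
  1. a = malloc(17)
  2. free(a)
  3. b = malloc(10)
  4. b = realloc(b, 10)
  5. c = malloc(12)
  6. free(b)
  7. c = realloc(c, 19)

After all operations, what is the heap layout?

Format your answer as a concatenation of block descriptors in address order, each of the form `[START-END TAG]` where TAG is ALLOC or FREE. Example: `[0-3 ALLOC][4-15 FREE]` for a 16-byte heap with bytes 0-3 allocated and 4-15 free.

Answer: [0-9 FREE][10-28 ALLOC][29-57 FREE]

Derivation:
Op 1: a = malloc(17) -> a = 0; heap: [0-16 ALLOC][17-57 FREE]
Op 2: free(a) -> (freed a); heap: [0-57 FREE]
Op 3: b = malloc(10) -> b = 0; heap: [0-9 ALLOC][10-57 FREE]
Op 4: b = realloc(b, 10) -> b = 0; heap: [0-9 ALLOC][10-57 FREE]
Op 5: c = malloc(12) -> c = 10; heap: [0-9 ALLOC][10-21 ALLOC][22-57 FREE]
Op 6: free(b) -> (freed b); heap: [0-9 FREE][10-21 ALLOC][22-57 FREE]
Op 7: c = realloc(c, 19) -> c = 10; heap: [0-9 FREE][10-28 ALLOC][29-57 FREE]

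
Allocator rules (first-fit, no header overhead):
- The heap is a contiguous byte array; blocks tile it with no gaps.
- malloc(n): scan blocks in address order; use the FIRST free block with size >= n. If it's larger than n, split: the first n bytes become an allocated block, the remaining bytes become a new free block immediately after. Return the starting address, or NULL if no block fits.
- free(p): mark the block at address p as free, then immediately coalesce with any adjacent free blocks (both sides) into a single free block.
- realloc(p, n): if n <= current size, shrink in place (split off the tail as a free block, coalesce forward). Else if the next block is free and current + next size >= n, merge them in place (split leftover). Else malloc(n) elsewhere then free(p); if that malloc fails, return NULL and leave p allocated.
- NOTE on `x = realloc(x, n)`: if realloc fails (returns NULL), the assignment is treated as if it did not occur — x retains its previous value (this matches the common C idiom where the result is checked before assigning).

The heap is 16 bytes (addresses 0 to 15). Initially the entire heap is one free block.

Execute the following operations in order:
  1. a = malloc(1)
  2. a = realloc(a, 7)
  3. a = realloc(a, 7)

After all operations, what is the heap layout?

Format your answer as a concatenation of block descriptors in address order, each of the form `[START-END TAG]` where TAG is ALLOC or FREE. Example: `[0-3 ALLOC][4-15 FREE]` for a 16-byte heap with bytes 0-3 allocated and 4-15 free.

Op 1: a = malloc(1) -> a = 0; heap: [0-0 ALLOC][1-15 FREE]
Op 2: a = realloc(a, 7) -> a = 0; heap: [0-6 ALLOC][7-15 FREE]
Op 3: a = realloc(a, 7) -> a = 0; heap: [0-6 ALLOC][7-15 FREE]

Answer: [0-6 ALLOC][7-15 FREE]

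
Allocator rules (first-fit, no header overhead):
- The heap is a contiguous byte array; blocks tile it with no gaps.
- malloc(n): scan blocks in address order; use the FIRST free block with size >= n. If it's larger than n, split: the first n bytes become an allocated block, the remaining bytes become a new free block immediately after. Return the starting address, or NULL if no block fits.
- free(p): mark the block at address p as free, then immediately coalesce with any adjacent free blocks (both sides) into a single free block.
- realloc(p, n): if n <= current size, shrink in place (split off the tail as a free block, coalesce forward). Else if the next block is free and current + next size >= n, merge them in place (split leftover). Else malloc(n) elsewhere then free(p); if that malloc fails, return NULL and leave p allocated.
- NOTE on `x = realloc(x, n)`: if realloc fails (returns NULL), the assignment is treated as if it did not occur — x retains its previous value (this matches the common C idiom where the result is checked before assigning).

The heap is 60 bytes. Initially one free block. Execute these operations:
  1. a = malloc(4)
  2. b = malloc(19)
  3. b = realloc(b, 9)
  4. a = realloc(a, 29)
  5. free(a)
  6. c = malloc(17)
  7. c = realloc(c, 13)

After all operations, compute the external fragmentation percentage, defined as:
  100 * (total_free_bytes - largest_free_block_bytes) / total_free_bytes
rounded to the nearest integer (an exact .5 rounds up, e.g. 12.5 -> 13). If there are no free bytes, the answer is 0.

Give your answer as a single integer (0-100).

Op 1: a = malloc(4) -> a = 0; heap: [0-3 ALLOC][4-59 FREE]
Op 2: b = malloc(19) -> b = 4; heap: [0-3 ALLOC][4-22 ALLOC][23-59 FREE]
Op 3: b = realloc(b, 9) -> b = 4; heap: [0-3 ALLOC][4-12 ALLOC][13-59 FREE]
Op 4: a = realloc(a, 29) -> a = 13; heap: [0-3 FREE][4-12 ALLOC][13-41 ALLOC][42-59 FREE]
Op 5: free(a) -> (freed a); heap: [0-3 FREE][4-12 ALLOC][13-59 FREE]
Op 6: c = malloc(17) -> c = 13; heap: [0-3 FREE][4-12 ALLOC][13-29 ALLOC][30-59 FREE]
Op 7: c = realloc(c, 13) -> c = 13; heap: [0-3 FREE][4-12 ALLOC][13-25 ALLOC][26-59 FREE]
Free blocks: [4 34] total_free=38 largest=34 -> 100*(38-34)/38 = 400/38 ≈ 10.526 -> rounds to 11

Answer: 11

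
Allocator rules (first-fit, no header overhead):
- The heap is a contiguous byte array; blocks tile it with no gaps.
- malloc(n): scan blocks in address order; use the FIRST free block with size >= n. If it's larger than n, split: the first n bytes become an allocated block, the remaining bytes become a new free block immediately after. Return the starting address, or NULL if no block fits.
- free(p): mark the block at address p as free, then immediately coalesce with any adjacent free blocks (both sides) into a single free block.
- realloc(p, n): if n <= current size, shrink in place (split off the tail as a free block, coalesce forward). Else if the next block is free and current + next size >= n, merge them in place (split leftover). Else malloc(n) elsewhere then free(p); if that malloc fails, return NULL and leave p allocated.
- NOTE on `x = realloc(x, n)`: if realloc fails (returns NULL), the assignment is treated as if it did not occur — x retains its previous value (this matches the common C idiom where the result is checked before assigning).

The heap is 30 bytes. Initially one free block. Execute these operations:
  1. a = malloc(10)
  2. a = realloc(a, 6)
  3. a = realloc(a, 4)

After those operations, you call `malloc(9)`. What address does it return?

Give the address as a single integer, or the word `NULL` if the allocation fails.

Op 1: a = malloc(10) -> a = 0; heap: [0-9 ALLOC][10-29 FREE]
Op 2: a = realloc(a, 6) -> a = 0; heap: [0-5 ALLOC][6-29 FREE]
Op 3: a = realloc(a, 4) -> a = 0; heap: [0-3 ALLOC][4-29 FREE]
malloc(9): first-fit scan over [0-3 ALLOC][4-29 FREE] -> 4

Answer: 4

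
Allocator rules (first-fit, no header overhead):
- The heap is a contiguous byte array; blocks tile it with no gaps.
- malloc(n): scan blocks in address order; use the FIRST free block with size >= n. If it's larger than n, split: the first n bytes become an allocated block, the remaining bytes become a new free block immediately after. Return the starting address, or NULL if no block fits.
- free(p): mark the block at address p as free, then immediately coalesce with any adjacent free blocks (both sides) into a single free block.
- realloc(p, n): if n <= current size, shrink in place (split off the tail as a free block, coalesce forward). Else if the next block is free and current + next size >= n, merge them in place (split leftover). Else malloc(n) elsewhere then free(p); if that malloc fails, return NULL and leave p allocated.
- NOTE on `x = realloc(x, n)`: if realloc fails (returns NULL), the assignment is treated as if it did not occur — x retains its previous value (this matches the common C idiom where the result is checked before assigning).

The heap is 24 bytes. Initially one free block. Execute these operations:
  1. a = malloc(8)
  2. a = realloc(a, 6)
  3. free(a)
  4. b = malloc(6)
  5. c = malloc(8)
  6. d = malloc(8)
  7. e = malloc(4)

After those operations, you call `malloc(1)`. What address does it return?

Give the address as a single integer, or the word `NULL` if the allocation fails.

Answer: 22

Derivation:
Op 1: a = malloc(8) -> a = 0; heap: [0-7 ALLOC][8-23 FREE]
Op 2: a = realloc(a, 6) -> a = 0; heap: [0-5 ALLOC][6-23 FREE]
Op 3: free(a) -> (freed a); heap: [0-23 FREE]
Op 4: b = malloc(6) -> b = 0; heap: [0-5 ALLOC][6-23 FREE]
Op 5: c = malloc(8) -> c = 6; heap: [0-5 ALLOC][6-13 ALLOC][14-23 FREE]
Op 6: d = malloc(8) -> d = 14; heap: [0-5 ALLOC][6-13 ALLOC][14-21 ALLOC][22-23 FREE]
Op 7: e = malloc(4) -> e = NULL; heap: [0-5 ALLOC][6-13 ALLOC][14-21 ALLOC][22-23 FREE]
malloc(1): first-fit scan over [0-5 ALLOC][6-13 ALLOC][14-21 ALLOC][22-23 FREE] -> 22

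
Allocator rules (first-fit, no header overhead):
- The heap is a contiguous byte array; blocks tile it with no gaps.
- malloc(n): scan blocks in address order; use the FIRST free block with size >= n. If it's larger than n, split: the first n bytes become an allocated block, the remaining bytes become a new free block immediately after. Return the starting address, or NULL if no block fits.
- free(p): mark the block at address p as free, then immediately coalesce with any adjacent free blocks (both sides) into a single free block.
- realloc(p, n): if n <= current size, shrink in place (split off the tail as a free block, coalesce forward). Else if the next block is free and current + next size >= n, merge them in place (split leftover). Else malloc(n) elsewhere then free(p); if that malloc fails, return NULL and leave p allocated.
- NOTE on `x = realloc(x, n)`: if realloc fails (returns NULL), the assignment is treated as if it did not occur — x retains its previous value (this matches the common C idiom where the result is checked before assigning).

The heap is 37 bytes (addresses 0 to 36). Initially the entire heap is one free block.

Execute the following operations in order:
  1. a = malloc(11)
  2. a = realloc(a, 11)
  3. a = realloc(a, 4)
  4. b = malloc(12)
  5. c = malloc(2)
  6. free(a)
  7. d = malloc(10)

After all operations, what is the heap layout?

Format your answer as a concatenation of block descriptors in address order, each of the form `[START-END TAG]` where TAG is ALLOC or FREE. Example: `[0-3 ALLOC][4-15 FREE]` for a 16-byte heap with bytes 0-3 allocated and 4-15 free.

Answer: [0-3 FREE][4-15 ALLOC][16-17 ALLOC][18-27 ALLOC][28-36 FREE]

Derivation:
Op 1: a = malloc(11) -> a = 0; heap: [0-10 ALLOC][11-36 FREE]
Op 2: a = realloc(a, 11) -> a = 0; heap: [0-10 ALLOC][11-36 FREE]
Op 3: a = realloc(a, 4) -> a = 0; heap: [0-3 ALLOC][4-36 FREE]
Op 4: b = malloc(12) -> b = 4; heap: [0-3 ALLOC][4-15 ALLOC][16-36 FREE]
Op 5: c = malloc(2) -> c = 16; heap: [0-3 ALLOC][4-15 ALLOC][16-17 ALLOC][18-36 FREE]
Op 6: free(a) -> (freed a); heap: [0-3 FREE][4-15 ALLOC][16-17 ALLOC][18-36 FREE]
Op 7: d = malloc(10) -> d = 18; heap: [0-3 FREE][4-15 ALLOC][16-17 ALLOC][18-27 ALLOC][28-36 FREE]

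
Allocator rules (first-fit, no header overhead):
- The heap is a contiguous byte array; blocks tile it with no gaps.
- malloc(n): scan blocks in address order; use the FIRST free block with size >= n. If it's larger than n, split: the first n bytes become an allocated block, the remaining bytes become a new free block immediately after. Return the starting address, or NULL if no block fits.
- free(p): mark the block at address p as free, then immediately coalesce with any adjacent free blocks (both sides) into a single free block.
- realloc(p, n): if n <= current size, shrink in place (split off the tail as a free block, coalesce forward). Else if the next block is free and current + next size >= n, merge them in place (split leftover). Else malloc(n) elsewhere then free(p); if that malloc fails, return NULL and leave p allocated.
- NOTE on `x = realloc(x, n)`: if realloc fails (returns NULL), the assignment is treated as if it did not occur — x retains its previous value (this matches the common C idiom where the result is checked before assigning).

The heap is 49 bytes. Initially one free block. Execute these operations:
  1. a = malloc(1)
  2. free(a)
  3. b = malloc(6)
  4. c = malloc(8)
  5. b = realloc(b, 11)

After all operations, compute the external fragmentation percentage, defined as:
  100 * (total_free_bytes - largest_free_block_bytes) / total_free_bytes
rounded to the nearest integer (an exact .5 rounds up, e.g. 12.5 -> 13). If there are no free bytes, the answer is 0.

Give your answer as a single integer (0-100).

Answer: 20

Derivation:
Op 1: a = malloc(1) -> a = 0; heap: [0-0 ALLOC][1-48 FREE]
Op 2: free(a) -> (freed a); heap: [0-48 FREE]
Op 3: b = malloc(6) -> b = 0; heap: [0-5 ALLOC][6-48 FREE]
Op 4: c = malloc(8) -> c = 6; heap: [0-5 ALLOC][6-13 ALLOC][14-48 FREE]
Op 5: b = realloc(b, 11) -> b = 14; heap: [0-5 FREE][6-13 ALLOC][14-24 ALLOC][25-48 FREE]
Free blocks: [6 24] total_free=30 largest=24 -> 100*(30-24)/30 = 600/30 = 20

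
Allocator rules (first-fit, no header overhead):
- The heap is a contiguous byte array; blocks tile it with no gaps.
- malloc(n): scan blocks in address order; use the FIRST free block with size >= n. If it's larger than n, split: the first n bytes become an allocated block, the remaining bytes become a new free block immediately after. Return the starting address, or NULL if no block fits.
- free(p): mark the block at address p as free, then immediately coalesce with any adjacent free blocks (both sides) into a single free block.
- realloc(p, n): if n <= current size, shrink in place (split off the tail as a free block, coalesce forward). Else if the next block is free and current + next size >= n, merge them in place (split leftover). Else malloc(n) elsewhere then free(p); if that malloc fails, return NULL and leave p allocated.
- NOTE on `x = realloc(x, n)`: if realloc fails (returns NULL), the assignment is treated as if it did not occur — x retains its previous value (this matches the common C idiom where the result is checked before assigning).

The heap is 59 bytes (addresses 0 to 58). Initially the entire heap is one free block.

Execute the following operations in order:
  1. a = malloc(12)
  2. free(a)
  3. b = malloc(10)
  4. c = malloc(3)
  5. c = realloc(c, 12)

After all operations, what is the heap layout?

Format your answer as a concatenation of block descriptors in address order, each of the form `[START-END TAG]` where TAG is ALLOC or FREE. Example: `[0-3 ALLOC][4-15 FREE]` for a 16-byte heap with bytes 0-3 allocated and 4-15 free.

Op 1: a = malloc(12) -> a = 0; heap: [0-11 ALLOC][12-58 FREE]
Op 2: free(a) -> (freed a); heap: [0-58 FREE]
Op 3: b = malloc(10) -> b = 0; heap: [0-9 ALLOC][10-58 FREE]
Op 4: c = malloc(3) -> c = 10; heap: [0-9 ALLOC][10-12 ALLOC][13-58 FREE]
Op 5: c = realloc(c, 12) -> c = 10; heap: [0-9 ALLOC][10-21 ALLOC][22-58 FREE]

Answer: [0-9 ALLOC][10-21 ALLOC][22-58 FREE]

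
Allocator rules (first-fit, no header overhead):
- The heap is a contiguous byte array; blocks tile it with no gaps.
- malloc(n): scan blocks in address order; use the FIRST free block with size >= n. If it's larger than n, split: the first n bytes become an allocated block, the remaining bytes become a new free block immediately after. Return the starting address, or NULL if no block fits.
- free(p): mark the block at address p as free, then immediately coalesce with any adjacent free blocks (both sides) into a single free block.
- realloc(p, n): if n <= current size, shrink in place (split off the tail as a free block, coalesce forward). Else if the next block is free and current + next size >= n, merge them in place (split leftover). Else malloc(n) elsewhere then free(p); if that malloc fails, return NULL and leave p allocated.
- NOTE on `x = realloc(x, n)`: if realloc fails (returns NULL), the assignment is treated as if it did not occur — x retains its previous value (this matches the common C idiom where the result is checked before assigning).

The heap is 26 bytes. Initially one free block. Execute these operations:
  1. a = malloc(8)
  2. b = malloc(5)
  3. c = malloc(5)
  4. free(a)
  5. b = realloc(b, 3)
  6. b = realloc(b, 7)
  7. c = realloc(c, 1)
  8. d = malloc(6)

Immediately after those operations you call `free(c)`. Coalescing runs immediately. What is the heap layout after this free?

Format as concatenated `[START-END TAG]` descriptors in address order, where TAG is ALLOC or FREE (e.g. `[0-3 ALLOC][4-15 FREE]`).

Op 1: a = malloc(8) -> a = 0; heap: [0-7 ALLOC][8-25 FREE]
Op 2: b = malloc(5) -> b = 8; heap: [0-7 ALLOC][8-12 ALLOC][13-25 FREE]
Op 3: c = malloc(5) -> c = 13; heap: [0-7 ALLOC][8-12 ALLOC][13-17 ALLOC][18-25 FREE]
Op 4: free(a) -> (freed a); heap: [0-7 FREE][8-12 ALLOC][13-17 ALLOC][18-25 FREE]
Op 5: b = realloc(b, 3) -> b = 8; heap: [0-7 FREE][8-10 ALLOC][11-12 FREE][13-17 ALLOC][18-25 FREE]
Op 6: b = realloc(b, 7) -> b = 0; heap: [0-6 ALLOC][7-12 FREE][13-17 ALLOC][18-25 FREE]
Op 7: c = realloc(c, 1) -> c = 13; heap: [0-6 ALLOC][7-12 FREE][13-13 ALLOC][14-25 FREE]
Op 8: d = malloc(6) -> d = 7; heap: [0-6 ALLOC][7-12 ALLOC][13-13 ALLOC][14-25 FREE]
free(c): c = 13 -> block [13-13 ALLOC]; mark free, coalesce with adjacent free neighbors -> [0-6 ALLOC][7-12 ALLOC][13-25 FREE]

Answer: [0-6 ALLOC][7-12 ALLOC][13-25 FREE]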